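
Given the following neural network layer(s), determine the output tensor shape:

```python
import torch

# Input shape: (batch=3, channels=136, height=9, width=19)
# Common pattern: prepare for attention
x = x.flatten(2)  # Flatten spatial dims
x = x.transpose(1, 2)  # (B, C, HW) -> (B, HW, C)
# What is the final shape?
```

Input: (3, 136, 9, 19) -> after flatten(2): (3, 136, 171) -> Output: (3, 171, 136)

Answer: (3, 171, 136)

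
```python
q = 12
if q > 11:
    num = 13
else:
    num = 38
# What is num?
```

Trace:
`q = 12` → q = 12
`if q > 11: ...` → q > 11 is True → num = 13
So num = 13

Answer: 13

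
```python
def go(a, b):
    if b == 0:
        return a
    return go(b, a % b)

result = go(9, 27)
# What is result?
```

go(9, 27) -> go(27, 9) -> go(9, 0) -> 9

Answer: 9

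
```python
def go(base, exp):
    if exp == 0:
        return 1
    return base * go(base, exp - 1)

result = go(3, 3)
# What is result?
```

go(3, 3) = 3 * 3 * 3 = 27

Answer: 27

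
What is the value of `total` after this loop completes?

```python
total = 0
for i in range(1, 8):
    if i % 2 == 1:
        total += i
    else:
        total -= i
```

Add odd, subtract even
`total` takes the values: 0 → 1 → -1 → 2 → -2 → 3 → -3 → 4

Answer: 4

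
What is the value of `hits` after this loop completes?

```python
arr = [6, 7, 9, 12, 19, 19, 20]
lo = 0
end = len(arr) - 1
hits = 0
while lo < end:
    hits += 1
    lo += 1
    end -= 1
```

Iterations until pointers meet (list length 7)
`hits` takes the values: 0 → 1 → 2 → 3

Answer: 3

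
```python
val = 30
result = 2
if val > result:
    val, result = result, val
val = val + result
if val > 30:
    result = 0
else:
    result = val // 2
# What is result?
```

Trace:
`val = 30` → val = 30
`result = 2` → result = 2
`if val > result: ...` → val > result is True → val = 2; result = 30
`val = val + result` → val = 32
`if val > 30: ...` → val > 30 is True → result = 0
So result = 0

Answer: 0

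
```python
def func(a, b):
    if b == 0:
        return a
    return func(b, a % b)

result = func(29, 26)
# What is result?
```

func(29, 26) -> func(26, 3) -> func(3, 2) -> func(2, 1) -> func(1, 0) -> 1

Answer: 1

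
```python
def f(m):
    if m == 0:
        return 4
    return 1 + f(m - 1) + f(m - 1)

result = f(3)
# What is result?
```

f(m) = 1 + 2·f(m-1), f(0)=4. Closed form: (4+1)·2^3 - 1 = 39.

Answer: 39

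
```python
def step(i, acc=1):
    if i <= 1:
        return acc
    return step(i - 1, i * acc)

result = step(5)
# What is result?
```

Accumulator trace (n, acc): (5, 1) -> (4, 5) -> (3, 20) -> (2, 60) -> (1, 120) -> return 120

Answer: 120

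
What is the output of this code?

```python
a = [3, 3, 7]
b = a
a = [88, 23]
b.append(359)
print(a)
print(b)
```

Key concept: rebinding vs mutation: a is rebound to a new list, b still points at the original.
Step by step:
`a = [3, 3, 7]` → a = [3, 3, 7]
`b = a` → b = [3, 3, 7] (same object as a)
`a = [88, 23]` → a = [88, 23]
`b.append(359)` → b = [3, 3, 7, 359]
`print(a)` → prints [88, 23]
`print(b)` → prints [3, 3, 7, 359]

Answer:
[88, 23]
[3, 3, 7, 359]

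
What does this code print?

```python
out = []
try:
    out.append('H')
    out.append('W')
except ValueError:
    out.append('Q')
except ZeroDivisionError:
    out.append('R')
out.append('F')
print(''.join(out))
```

Execution trace: 'H' (try body) → 'W' (try body, no exception) → 'F' (after the try/except). Output: HWF

Answer: HWF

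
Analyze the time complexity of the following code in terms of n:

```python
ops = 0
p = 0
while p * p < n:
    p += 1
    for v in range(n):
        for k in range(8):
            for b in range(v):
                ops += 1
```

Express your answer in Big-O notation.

Each loop level contributes: √n × n × 1 × n. Multiplying the contributions gives O(n^2√n).

Answer: O(n^2√n)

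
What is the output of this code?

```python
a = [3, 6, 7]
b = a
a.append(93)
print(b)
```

Key concept: basic list aliasing.
Step by step:
`a = [3, 6, 7]` → a = [3, 6, 7]
`b = a` → b = [3, 6, 7] (same object as a)
`a.append(93)` → a = [3, 6, 7, 93] (same object as b); b = [3, 6, 7, 93] (same object as a)
`print(b)` → prints [3, 6, 7, 93]

Answer: [3, 6, 7, 93]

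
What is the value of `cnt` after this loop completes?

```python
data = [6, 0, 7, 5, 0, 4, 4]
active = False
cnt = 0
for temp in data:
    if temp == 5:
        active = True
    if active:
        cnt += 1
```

Count elements after first 5 in [6, 0, 7, 5, 0, 4, 4]
`cnt` takes the values: 0 → 1 → 2 → 3 → 4

Answer: 4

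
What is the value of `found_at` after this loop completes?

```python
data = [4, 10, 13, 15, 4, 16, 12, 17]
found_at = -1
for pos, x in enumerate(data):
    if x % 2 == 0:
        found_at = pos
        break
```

First even number index in [4, 10, 13, 15, 4, 16, 12, 17]
`found_at` takes the values: -1 → 0

Answer: 0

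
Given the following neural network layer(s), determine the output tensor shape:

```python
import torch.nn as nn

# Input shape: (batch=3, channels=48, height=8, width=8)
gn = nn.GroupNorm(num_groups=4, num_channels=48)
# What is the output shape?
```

Input: (3, 48, 8, 8) -> Output: (3, 48, 8, 8)

Answer: (3, 48, 8, 8)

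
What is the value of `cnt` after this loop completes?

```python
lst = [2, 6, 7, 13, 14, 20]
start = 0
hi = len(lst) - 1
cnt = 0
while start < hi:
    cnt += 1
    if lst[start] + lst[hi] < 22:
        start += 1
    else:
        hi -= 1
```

Steps to find pair summing to 22
`cnt` takes the values: 0 → 1 → 2 → 3 → 4 → 5

Answer: 5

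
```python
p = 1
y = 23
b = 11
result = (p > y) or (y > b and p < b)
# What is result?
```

Trace:
`p = 1` → p = 1
`y = 23` → y = 23
`b = 11` → b = 11
`result = (p > y) or (y > b and p < b)` → result = True
So result = True

Answer: True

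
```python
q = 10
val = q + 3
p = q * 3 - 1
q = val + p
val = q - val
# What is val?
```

Trace:
`q = 10` → q = 10
`val = q + 3` → val = 13
`p = q * 3 - 1` → p = 29
`q = val + p` → q = 42
`val = q - val` → val = 29
So val = 29

Answer: 29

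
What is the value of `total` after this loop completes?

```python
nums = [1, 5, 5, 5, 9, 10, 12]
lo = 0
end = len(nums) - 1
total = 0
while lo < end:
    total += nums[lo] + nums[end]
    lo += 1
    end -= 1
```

Sum of pairs from ends
`total` takes the values: 0 → 13 → 28 → 42

Answer: 42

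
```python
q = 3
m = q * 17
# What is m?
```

Trace:
`q = 3` → q = 3
`m = q * 17` → m = 51
So m = 51

Answer: 51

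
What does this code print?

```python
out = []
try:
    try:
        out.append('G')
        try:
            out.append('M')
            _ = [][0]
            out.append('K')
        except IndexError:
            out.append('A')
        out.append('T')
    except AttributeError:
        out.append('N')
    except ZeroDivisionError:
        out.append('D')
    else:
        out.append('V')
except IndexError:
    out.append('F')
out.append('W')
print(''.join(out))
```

Execution trace: 'G' (try body) → 'M' (inner try body) → 'A' (inner except IndexError) → 'T' (try body, no exception) → 'V' (else) → 'W' (after the try/except). Output: GMATVW

Answer: GMATVW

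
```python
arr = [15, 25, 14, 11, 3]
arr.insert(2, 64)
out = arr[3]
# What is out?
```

Trace:
`arr = [15, 25, 14, 11, 3]` → arr = [15, 25, 14, 11, 3]
`arr.insert(2, 64)` → arr = [15, 25, 64, 14, 11, 3]
`out = arr[3]` → out = 14
So out = 14

Answer: 14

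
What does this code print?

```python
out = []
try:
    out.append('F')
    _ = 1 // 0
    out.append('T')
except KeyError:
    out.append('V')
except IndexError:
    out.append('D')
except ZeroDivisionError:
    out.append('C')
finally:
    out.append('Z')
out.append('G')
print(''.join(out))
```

Execution trace: 'F' (try body) → 'C' (except ZeroDivisionError) → 'Z' (finally) → 'G' (after the try/except). Output: FCZG

Answer: FCZG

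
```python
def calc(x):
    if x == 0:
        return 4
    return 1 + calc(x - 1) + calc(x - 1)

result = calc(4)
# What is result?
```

calc(x) = 1 + 2·calc(x-1), calc(0)=4. Closed form: (4+1)·2^4 - 1 = 79.

Answer: 79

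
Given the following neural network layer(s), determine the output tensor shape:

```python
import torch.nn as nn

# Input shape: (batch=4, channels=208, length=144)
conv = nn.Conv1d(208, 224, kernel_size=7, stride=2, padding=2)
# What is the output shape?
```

Input: (4, 208, 144) -> Output: (4, 224, 71)

Answer: (4, 224, 71)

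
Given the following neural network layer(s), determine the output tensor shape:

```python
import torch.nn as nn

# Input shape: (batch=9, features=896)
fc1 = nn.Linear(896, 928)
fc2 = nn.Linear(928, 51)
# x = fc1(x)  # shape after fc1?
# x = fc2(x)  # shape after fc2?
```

Input: (9, 896) -> after fc1: (9, 928) -> Output: (9, 51)

Answer: (9, 51)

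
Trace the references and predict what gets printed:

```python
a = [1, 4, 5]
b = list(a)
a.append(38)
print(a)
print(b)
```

Key concept: list() constructor creates copy.
Step by step:
`a = [1, 4, 5]` → a = [1, 4, 5]
`b = list(a)` → b = [1, 4, 5]
`a.append(38)` → a = [1, 4, 5, 38]
`print(a)` → prints [1, 4, 5, 38]
`print(b)` → prints [1, 4, 5]

Answer:
[1, 4, 5, 38]
[1, 4, 5]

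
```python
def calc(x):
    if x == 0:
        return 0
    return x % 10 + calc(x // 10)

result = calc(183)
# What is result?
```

Sum of digits of 183: 3 + 8 + 1 = 12

Answer: 12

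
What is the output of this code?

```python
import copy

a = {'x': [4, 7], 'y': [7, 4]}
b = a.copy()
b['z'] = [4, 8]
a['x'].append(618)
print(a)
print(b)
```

Key concept: shallow copy of dict with mutable values.
Step by step:
`a = {'x': [4, 7], 'y': [7, 4]}` → a = {'x': [4, 7], 'y': [7, 4]}
`b = a.copy()` → b = {'x': [4, 7], 'y': [7, 4]}
`b['z'] = [4, 8]` → b = {'x': [4, 7], 'y': [7, 4], 'z': [4, 8]}
`a['x'].append(618)` → a = {'x': [4, 7, 618], 'y': [7, 4]}; b = {'x': [4, 7, 618], 'y': [7, 4], 'z': [4, 8]}
`print(a)` → prints {'x': [4, 7, 618], 'y': [7, 4]}
`print(b)` → prints {'x': [4, 7, 618], 'y': [7, 4], 'z': [4, 8]}

Answer:
{'x': [4, 7, 618], 'y': [7, 4]}
{'x': [4, 7, 618], 'y': [7, 4], 'z': [4, 8]}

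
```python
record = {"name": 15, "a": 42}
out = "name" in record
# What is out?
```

Trace:
`record = {"name": 15, "a": 42}` → record = {'name': 15, 'a': 42}
`out = "name" in record` → out = True
So out = True

Answer: True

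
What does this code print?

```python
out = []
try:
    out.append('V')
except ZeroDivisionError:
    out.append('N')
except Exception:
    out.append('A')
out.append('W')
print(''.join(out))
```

Execution trace: 'V' (try body, no exception) → 'W' (after the try/except). Output: VW

Answer: VW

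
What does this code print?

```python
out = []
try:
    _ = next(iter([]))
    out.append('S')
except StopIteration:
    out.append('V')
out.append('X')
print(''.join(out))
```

Execution trace: 'V' (except StopIteration) → 'X' (after the try/except). Output: VX

Answer: VX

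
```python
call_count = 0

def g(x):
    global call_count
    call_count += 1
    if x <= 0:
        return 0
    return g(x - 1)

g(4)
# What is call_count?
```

Linear recursion stepping by 1: 5 calls from x=4 down to ≤0.

Answer: 5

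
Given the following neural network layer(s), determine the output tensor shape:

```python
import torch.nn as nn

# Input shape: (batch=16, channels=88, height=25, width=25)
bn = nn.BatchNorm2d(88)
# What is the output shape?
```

Input: (16, 88, 25, 25) -> Output: (16, 88, 25, 25)

Answer: (16, 88, 25, 25)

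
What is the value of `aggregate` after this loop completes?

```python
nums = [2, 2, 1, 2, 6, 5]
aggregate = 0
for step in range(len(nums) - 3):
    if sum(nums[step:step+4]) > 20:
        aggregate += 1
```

Count windows with sum > 20
`aggregate` takes the values: 0

Answer: 0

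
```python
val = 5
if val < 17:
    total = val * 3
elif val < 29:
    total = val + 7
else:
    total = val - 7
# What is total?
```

Trace:
`val = 5` → val = 5
`if val < 17: ...` → val < 17 is True → total = 15
So total = 15

Answer: 15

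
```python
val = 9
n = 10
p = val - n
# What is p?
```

Trace:
`val = 9` → val = 9
`n = 10` → n = 10
`p = val - n` → p = -1
So p = -1

Answer: -1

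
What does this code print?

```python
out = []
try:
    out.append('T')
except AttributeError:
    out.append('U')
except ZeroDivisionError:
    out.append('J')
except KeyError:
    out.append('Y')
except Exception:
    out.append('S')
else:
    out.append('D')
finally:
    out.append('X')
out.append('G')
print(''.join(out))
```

Execution trace: 'T' (try body, no exception) → 'D' (else) → 'X' (finally) → 'G' (after the try/except). Output: TDXG

Answer: TDXG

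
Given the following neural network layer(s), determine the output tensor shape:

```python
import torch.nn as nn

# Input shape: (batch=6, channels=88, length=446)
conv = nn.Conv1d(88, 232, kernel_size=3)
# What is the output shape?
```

Input: (6, 88, 446) -> Output: (6, 232, 444)

Answer: (6, 232, 444)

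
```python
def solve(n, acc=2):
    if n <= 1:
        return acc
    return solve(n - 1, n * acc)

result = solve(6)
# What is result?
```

Accumulator trace (n, acc): (6, 2) -> (5, 12) -> (4, 60) -> (3, 240) -> (2, 720) -> (1, 1440) -> return 1440

Answer: 1440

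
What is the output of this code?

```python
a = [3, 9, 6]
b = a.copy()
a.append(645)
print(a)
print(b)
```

Key concept: list.copy() creates independent copy.
Step by step:
`a = [3, 9, 6]` → a = [3, 9, 6]
`b = a.copy()` → b = [3, 9, 6]
`a.append(645)` → a = [3, 9, 6, 645]
`print(a)` → prints [3, 9, 6, 645]
`print(b)` → prints [3, 9, 6]

Answer:
[3, 9, 6, 645]
[3, 9, 6]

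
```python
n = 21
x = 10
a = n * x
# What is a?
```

Trace:
`n = 21` → n = 21
`x = 10` → x = 10
`a = n * x` → a = 210
So a = 210

Answer: 210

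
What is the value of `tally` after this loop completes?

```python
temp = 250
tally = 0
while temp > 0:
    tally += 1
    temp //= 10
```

Count digits by repeated division by 10
`tally` takes the values: 0 → 1 → 2 → 3

Answer: 3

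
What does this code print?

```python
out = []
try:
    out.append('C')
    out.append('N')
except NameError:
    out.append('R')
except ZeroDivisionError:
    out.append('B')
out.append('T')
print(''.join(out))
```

Execution trace: 'C' (try body) → 'N' (try body, no exception) → 'T' (after the try/except). Output: CNT

Answer: CNT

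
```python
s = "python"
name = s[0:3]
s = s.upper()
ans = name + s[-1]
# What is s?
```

Trace:
`s = "python"` → s = 'python'
`name = s[0:3]` → name = 'pyt'
`s = s.upper()` → s = 'PYTHON'
`ans = name + s[-1]` → ans = 'pytN'
So s = 'PYTHON'

Answer: 'PYTHON'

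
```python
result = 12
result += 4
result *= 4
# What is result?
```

Trace:
`result = 12` → result = 12
`result += 4` → result = 16
`result *= 4` → result = 64
So result = 64

Answer: 64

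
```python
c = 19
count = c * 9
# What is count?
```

Trace:
`c = 19` → c = 19
`count = c * 9` → count = 171
So count = 171

Answer: 171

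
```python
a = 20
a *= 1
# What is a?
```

Trace:
`a = 20` → a = 20
`a *= 1` → a = 20
So a = 20

Answer: 20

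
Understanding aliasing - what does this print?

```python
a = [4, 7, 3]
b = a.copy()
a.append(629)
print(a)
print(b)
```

Key concept: list.copy() creates independent copy.
Step by step:
`a = [4, 7, 3]` → a = [4, 7, 3]
`b = a.copy()` → b = [4, 7, 3]
`a.append(629)` → a = [4, 7, 3, 629]
`print(a)` → prints [4, 7, 3, 629]
`print(b)` → prints [4, 7, 3]

Answer:
[4, 7, 3, 629]
[4, 7, 3]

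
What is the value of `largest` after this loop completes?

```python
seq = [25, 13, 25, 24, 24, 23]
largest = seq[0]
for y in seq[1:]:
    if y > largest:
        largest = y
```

Maximum of [25, 13, 25, 24, 24, 23]
`largest` takes the values: 25

Answer: 25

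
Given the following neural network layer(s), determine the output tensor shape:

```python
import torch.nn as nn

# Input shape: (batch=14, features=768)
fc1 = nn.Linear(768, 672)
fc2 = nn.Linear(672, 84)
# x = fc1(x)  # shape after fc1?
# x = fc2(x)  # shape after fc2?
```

Input: (14, 768) -> after fc1: (14, 672) -> Output: (14, 84)

Answer: (14, 84)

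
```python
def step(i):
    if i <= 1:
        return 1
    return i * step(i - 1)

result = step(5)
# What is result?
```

step(5) = 5 * 4 * 3 * 2 * 1 = 120

Answer: 120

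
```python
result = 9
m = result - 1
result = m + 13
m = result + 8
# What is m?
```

Trace:
`result = 9` → result = 9
`m = result - 1` → m = 8
`result = m + 13` → result = 21
`m = result + 8` → m = 29
So m = 29

Answer: 29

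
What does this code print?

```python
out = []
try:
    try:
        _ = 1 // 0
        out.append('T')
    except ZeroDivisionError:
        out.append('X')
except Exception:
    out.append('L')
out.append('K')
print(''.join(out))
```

Execution trace: 'X' (inner except ZeroDivisionError) → 'K' (after the try/except). Output: XK

Answer: XK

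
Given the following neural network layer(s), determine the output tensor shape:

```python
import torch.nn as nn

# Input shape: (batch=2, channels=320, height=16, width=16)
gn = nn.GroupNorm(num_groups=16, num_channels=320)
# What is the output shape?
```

Input: (2, 320, 16, 16) -> Output: (2, 320, 16, 16)

Answer: (2, 320, 16, 16)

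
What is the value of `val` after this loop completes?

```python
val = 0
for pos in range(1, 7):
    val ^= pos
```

XOR of 1 to 6
`val` takes the values: 0 → 1 → 3 → 0 → 4 → 1 → 7

Answer: 7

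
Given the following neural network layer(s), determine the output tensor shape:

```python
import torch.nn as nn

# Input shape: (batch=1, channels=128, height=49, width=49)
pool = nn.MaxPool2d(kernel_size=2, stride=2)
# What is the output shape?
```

Input: (1, 128, 49, 49) -> Output: (1, 128, 24, 24)

Answer: (1, 128, 24, 24)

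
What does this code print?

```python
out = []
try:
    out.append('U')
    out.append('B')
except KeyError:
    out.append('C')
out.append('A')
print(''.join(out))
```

Execution trace: 'U' (try body) → 'B' (try body, no exception) → 'A' (after the try/except). Output: UBA

Answer: UBA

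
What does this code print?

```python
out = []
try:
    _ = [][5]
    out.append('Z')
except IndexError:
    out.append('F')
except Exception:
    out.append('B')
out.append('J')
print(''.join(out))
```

Execution trace: 'F' (except IndexError) → 'J' (after the try/except). Output: FJ

Answer: FJ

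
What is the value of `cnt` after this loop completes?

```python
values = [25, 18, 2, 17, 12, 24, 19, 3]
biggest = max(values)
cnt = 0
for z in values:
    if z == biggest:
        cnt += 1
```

Count of max value 25 in [25, 18, 2, 17, 12, 24, 19, 3]
`cnt` takes the values: 0 → 1

Answer: 1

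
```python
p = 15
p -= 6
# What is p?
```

Trace:
`p = 15` → p = 15
`p -= 6` → p = 9
So p = 9

Answer: 9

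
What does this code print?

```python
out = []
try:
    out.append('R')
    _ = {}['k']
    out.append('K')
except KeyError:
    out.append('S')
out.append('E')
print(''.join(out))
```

Execution trace: 'R' (try body) → 'S' (except KeyError) → 'E' (after the try/except). Output: RSE

Answer: RSE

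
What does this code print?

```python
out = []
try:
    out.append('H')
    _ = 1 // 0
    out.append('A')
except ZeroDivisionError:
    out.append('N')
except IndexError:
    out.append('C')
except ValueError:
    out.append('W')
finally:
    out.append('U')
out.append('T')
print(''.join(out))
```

Execution trace: 'H' (try body) → 'N' (except ZeroDivisionError) → 'U' (finally) → 'T' (after the try/except). Output: HNUT

Answer: HNUT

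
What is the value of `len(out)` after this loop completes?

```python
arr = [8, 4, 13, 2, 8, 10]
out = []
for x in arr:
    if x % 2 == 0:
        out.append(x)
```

Count even numbers in [8, 4, 13, 2, 8, 10]
`out` takes the values: [] → [8] → [8, 4] → [8, 4, 2] → [8, 4, 2, 8] → [8, 4, 2, 8, 10]
So `len(out)` = 5

Answer: 5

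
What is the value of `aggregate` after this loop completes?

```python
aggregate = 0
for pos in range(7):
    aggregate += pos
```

Sum of 0 to 6 = 21
`aggregate` takes the values: 0 → 1 → 3 → 6 → 10 → 15 → 21

Answer: 21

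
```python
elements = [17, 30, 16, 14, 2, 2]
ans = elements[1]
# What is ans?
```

Trace:
`elements = [17, 30, 16, 14, 2, 2]` → elements = [17, 30, 16, 14, 2, 2]
`ans = elements[1]` → ans = 30
So ans = 30

Answer: 30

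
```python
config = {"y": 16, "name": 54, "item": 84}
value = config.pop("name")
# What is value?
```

Trace:
`config = {"y": 16, "name": 54, "item": 84}` → config = {'y': 16, 'name': 54, 'item': 84}
`value = config.pop("name")` → config = {'y': 16, 'item': 84}; value = 54
So value = 54

Answer: 54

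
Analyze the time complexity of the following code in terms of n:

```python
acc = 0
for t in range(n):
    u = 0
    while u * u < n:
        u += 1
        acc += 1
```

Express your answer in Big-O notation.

Each loop level contributes: n × √n. Multiplying the contributions gives O(n√n).

Answer: O(n√n)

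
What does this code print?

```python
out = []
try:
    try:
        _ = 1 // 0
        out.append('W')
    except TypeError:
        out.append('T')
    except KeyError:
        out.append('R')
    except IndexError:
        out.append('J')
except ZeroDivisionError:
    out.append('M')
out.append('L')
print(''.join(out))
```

Execution trace: 'M' (outer except ZeroDivisionError) → 'L' (after the try/except). Output: ML

Answer: ML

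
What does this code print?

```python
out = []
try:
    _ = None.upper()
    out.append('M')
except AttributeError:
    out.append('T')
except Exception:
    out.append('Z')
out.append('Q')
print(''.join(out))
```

Execution trace: 'T' (except AttributeError) → 'Q' (after the try/except). Output: TQ

Answer: TQ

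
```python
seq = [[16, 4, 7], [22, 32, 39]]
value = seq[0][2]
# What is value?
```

Trace:
`seq = [[16, 4, 7], [22, 32, 39]]` → seq = [[16, 4, 7], [22, 32, 39]]
`value = seq[0][2]` → value = 7
So value = 7

Answer: 7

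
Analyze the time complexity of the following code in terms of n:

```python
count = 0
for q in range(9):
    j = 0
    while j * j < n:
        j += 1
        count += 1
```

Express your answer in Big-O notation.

Each loop level contributes: 1 × √n. Multiplying the contributions gives O(√n).

Answer: O(√n)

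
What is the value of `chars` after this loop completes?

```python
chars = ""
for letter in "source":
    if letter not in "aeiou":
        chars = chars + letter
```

Remove vowels from 'source'
`chars` takes the values: "" → "s" → "sr" → "src"

Answer: "src"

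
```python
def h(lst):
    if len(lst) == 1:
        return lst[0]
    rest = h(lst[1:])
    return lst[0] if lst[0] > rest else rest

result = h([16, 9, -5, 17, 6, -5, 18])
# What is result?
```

Recursive max over [16, 9, -5, 17, 6, -5, 18] = 18

Answer: 18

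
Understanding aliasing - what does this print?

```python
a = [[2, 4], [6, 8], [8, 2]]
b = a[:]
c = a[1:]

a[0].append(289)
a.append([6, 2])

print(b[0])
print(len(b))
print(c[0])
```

Key concept: slice with nested mutation.
Step by step:
`a = [[2, 4], [6, 8], [8, 2]]` → a = [[2, 4], [6, 8], [8, 2]]
`b = a[:]` → b = [[2, 4], [6, 8], [8, 2]]
`c = a[1:]` → c = [[6, 8], [8, 2]]
`a[0].append(289)` → a = [[2, 4, 289], [6, 8], [8, 2]]; b = [[2, 4, 289], [6, 8], [8, 2]]
`a.append([6, 2])` → a = [[2, 4, 289], [6, 8], [8, 2], [6, 2]]
`print(b[0])` → prints [2, 4, 289]
`print(len(b))` → prints 3
`print(c[0])` → prints [6, 8]

Answer:
[2, 4, 289]
3
[6, 8]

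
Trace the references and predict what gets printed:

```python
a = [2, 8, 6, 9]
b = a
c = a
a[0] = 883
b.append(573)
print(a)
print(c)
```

Key concept: multiple aliases.
Step by step:
`a = [2, 8, 6, 9]` → a = [2, 8, 6, 9]
`b = a` → b = [2, 8, 6, 9] (same object as a)
`c = a` → c = [2, 8, 6, 9] (same object as a, b)
`a[0] = 883` → a = [883, 8, 6, 9] (same object as b, c); b = [883, 8, 6, 9] (same object as a, c); c = [883, 8, 6, 9] (same object as a, b)
`b.append(573)` → a = [883, 8, 6, 9, 573] (same object as b, c); b = [883, 8, 6, 9, 573] (same object as a, c); c = [883, 8, 6, 9, 573] (same object as a, b)
`print(a)` → prints [883, 8, 6, 9, 573]
`print(c)` → prints [883, 8, 6, 9, 573]

Answer:
[883, 8, 6, 9, 573]
[883, 8, 6, 9, 573]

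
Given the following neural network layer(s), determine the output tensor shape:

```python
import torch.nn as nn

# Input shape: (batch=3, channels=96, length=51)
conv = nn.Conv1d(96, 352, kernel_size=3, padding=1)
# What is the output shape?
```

Input: (3, 96, 51) -> Output: (3, 352, 51)

Answer: (3, 352, 51)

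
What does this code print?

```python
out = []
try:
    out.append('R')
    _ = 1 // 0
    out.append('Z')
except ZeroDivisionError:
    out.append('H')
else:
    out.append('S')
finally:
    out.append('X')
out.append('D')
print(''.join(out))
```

Execution trace: 'R' (try body) → 'H' (except ZeroDivisionError) → 'X' (finally) → 'D' (after the try/except). Output: RHXD

Answer: RHXD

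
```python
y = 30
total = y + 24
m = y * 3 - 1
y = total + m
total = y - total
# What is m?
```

Trace:
`y = 30` → y = 30
`total = y + 24` → total = 54
`m = y * 3 - 1` → m = 89
`y = total + m` → y = 143
`total = y - total` → total = 89
So m = 89

Answer: 89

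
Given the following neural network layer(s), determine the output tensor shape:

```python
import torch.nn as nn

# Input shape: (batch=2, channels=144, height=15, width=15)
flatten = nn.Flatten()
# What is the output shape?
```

Input: (2, 144, 15, 15) -> Output: (2, 32400)

Answer: (2, 32400)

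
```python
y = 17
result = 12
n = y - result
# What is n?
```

Trace:
`y = 17` → y = 17
`result = 12` → result = 12
`n = y - result` → n = 5
So n = 5

Answer: 5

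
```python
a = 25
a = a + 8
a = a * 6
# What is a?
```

Trace:
`a = 25` → a = 25
`a = a + 8` → a = 33
`a = a * 6` → a = 198
So a = 198

Answer: 198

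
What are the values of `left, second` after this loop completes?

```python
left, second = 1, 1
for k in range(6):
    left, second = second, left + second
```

Fibonacci: after 6 iterations
`left, second` takes the values: (1, 1) → (1, 2) → (2, 3) → (3, 5) → (5, 8) → (8, 13) → (13, 21)

Answer: 13, 21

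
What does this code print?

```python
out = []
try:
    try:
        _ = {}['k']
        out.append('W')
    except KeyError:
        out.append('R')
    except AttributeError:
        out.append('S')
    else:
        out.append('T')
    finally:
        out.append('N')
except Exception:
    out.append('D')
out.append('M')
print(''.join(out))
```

Execution trace: 'R' (inner except KeyError) → 'N' (inner finally) → 'M' (after the try/except). Output: RNM

Answer: RNM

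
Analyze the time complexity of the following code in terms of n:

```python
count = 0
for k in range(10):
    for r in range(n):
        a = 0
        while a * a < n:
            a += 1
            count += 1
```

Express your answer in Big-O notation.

Each loop level contributes: 1 × n × √n. Multiplying the contributions gives O(n√n).

Answer: O(n√n)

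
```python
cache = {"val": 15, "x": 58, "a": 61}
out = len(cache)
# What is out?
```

Trace:
`cache = {"val": 15, "x": 58, "a": 61}` → cache = {'val': 15, 'x': 58, 'a': 61}
`out = len(cache)` → out = 3
So out = 3

Answer: 3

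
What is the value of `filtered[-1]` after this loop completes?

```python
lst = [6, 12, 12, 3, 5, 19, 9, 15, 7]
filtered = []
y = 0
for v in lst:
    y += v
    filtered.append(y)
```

Cumulative sum ends at 88
`filtered` takes the values: [] → [6] → [6, 18] → [6, 18, 30] → [6, 18, 30, 33] → [6, 18, 30, 33, 38] → [6, 18, 30, 33, 38, 57] → [6, 18, 30, 33, 38, 57, 66] → [6, 18, 30, 33, 38, 57, 66, 81] → [6, 18, 30, 33, 38, 57, 66, 81, 88]
So `filtered[-1]` = 88

Answer: 88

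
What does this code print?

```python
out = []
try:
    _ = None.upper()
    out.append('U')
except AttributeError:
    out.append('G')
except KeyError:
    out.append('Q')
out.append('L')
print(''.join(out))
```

Execution trace: 'G' (except AttributeError) → 'L' (after the try/except). Output: GL

Answer: GL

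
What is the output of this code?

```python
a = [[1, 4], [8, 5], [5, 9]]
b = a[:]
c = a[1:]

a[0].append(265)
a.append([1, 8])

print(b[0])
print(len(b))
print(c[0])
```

Key concept: slice with nested mutation.
Step by step:
`a = [[1, 4], [8, 5], [5, 9]]` → a = [[1, 4], [8, 5], [5, 9]]
`b = a[:]` → b = [[1, 4], [8, 5], [5, 9]]
`c = a[1:]` → c = [[8, 5], [5, 9]]
`a[0].append(265)` → a = [[1, 4, 265], [8, 5], [5, 9]]; b = [[1, 4, 265], [8, 5], [5, 9]]
`a.append([1, 8])` → a = [[1, 4, 265], [8, 5], [5, 9], [1, 8]]
`print(b[0])` → prints [1, 4, 265]
`print(len(b))` → prints 3
`print(c[0])` → prints [8, 5]

Answer:
[1, 4, 265]
3
[8, 5]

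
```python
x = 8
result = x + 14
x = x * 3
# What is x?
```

Trace:
`x = 8` → x = 8
`result = x + 14` → result = 22
`x = x * 3` → x = 24
So x = 24

Answer: 24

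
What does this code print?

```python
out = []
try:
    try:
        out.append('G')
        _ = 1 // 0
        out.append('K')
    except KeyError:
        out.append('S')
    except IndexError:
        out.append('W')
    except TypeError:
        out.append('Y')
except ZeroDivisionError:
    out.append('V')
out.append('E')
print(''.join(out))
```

Execution trace: 'G' (try body) → 'V' (outer except ZeroDivisionError) → 'E' (after the try/except). Output: GVE

Answer: GVE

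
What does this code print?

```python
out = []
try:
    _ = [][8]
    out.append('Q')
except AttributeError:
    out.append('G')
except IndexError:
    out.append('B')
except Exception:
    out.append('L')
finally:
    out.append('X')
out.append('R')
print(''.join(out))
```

Execution trace: 'B' (except IndexError) → 'X' (finally) → 'R' (after the try/except). Output: BXR

Answer: BXR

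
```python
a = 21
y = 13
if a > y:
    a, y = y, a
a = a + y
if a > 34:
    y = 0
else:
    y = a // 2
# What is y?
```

Trace:
`a = 21` → a = 21
`y = 13` → y = 13
`if a > y: ...` → a > y is True → a = 13; y = 21
`a = a + y` → a = 34
`if a > 34: ...` → a > 34 is False, take else branch → y = 17
So y = 17

Answer: 17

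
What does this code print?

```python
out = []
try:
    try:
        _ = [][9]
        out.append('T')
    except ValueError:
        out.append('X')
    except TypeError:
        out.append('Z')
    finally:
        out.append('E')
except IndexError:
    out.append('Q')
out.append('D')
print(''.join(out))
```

Execution trace: 'E' (inner finally) → 'Q' (outer except IndexError) → 'D' (after the try/except). Output: EQD

Answer: EQD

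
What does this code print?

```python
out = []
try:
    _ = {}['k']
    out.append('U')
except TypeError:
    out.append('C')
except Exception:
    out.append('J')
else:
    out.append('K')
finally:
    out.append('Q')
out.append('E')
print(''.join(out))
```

Execution trace: 'J' (except Exception) → 'Q' (finally) → 'E' (after the try/except). Output: JQE

Answer: JQE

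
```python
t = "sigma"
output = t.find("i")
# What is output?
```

Trace:
`t = "sigma"` → t = 'sigma'
`output = t.find("i")` → output = 1
So output = 1

Answer: 1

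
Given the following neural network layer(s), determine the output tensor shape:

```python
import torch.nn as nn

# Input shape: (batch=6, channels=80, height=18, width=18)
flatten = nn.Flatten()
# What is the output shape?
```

Input: (6, 80, 18, 18) -> Output: (6, 25920)

Answer: (6, 25920)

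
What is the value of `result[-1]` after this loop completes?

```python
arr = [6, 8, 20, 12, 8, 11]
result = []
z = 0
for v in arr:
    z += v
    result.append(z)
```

Cumulative sum ends at 65
`result` takes the values: [] → [6] → [6, 14] → [6, 14, 34] → [6, 14, 34, 46] → [6, 14, 34, 46, 54] → [6, 14, 34, 46, 54, 65]
So `result[-1]` = 65

Answer: 65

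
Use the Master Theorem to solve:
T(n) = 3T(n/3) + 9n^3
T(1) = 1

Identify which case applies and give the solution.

a=3, b=3, f(n)=9n^3. log_3(3) = 1. Since c=3 > 1 and the regularity condition holds (3(n/3)^3 = (3/3^3)n^3 with 3/3^3 < 1), Case 3 applies: T(n) = Θ(f(n)) = O(n^3).

Answer: O(n^3) - Case 3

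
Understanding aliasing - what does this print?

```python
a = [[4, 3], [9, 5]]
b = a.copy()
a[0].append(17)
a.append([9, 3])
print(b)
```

Key concept: shallow copy with nested lists.
Step by step:
`a = [[4, 3], [9, 5]]` → a = [[4, 3], [9, 5]]
`b = a.copy()` → b = [[4, 3], [9, 5]]
`a[0].append(17)` → a = [[4, 3, 17], [9, 5]]; b = [[4, 3, 17], [9, 5]]
`a.append([9, 3])` → a = [[4, 3, 17], [9, 5], [9, 3]]
`print(b)` → prints [[4, 3, 17], [9, 5]]

Answer: [[4, 3, 17], [9, 5]]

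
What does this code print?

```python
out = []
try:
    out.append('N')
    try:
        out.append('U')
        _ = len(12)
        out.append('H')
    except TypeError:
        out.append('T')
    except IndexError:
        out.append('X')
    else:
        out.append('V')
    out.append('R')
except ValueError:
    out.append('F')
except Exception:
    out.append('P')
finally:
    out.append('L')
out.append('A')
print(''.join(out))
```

Execution trace: 'N' (try body) → 'U' (inner try body) → 'T' (inner except TypeError) → 'R' (try body, no exception) → 'L' (finally) → 'A' (after the try/except). Output: NUTRLA

Answer: NUTRLA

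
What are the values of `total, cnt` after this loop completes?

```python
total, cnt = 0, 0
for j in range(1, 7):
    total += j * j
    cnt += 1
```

Sum of squares and count
`total, cnt` takes the values: (0, 0) → (1, 0) → (1, 1) → (5, 1) → (5, 2) → (14, 2) → (14, 3) → (30, 3) → (30, 4) → (55, 4) → (55, 5) → (91, 5) → (91, 6)

Answer: 91, 6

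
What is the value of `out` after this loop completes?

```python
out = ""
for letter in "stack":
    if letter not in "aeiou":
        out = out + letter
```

Remove vowels from 'stack'
`out` takes the values: "" → "s" → "st" → "stc" → "stck"

Answer: "stck"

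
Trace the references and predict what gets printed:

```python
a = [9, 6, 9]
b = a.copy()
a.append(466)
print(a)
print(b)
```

Key concept: list.copy() creates independent copy.
Step by step:
`a = [9, 6, 9]` → a = [9, 6, 9]
`b = a.copy()` → b = [9, 6, 9]
`a.append(466)` → a = [9, 6, 9, 466]
`print(a)` → prints [9, 6, 9, 466]
`print(b)` → prints [9, 6, 9]

Answer:
[9, 6, 9, 466]
[9, 6, 9]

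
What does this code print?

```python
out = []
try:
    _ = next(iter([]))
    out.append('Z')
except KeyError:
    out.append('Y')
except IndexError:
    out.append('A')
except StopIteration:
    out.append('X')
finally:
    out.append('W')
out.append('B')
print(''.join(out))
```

Execution trace: 'X' (except StopIteration) → 'W' (finally) → 'B' (after the try/except). Output: XWB

Answer: XWB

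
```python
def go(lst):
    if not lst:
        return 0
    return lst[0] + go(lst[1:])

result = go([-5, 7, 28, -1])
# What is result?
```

(-5) + 7 + 28 + (-1) + 0 = 29

Answer: 29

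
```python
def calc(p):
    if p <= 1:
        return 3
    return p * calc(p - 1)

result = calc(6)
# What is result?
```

calc(6) = 6 * 5 * 4 * 3 * 2 * 3 = 2160

Answer: 2160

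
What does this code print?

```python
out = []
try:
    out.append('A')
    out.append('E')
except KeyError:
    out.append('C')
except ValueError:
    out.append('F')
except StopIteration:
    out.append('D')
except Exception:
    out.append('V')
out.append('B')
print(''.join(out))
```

Execution trace: 'A' (try body) → 'E' (try body, no exception) → 'B' (after the try/except). Output: AEB

Answer: AEB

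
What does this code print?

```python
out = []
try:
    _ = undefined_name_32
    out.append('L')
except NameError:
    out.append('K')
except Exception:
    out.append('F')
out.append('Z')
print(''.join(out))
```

Execution trace: 'K' (except NameError) → 'Z' (after the try/except). Output: KZ

Answer: KZ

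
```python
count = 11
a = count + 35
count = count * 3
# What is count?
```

Trace:
`count = 11` → count = 11
`a = count + 35` → a = 46
`count = count * 3` → count = 33
So count = 33

Answer: 33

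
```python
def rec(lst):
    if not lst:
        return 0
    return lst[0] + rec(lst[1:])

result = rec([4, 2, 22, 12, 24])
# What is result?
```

4 + 2 + 22 + 12 + 24 + 0 = 64

Answer: 64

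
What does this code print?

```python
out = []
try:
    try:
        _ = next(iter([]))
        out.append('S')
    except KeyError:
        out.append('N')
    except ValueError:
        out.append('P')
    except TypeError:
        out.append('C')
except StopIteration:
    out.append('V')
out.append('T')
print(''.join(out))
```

Execution trace: 'V' (outer except StopIteration) → 'T' (after the try/except). Output: VT

Answer: VT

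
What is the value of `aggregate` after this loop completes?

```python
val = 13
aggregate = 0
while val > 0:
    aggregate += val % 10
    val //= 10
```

Sum digits of 13
`aggregate` takes the values: 0 → 3 → 4

Answer: 4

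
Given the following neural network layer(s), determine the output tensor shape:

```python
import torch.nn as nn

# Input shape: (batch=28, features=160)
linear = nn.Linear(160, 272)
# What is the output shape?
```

Input: (28, 160) -> Output: (28, 272)

Answer: (28, 272)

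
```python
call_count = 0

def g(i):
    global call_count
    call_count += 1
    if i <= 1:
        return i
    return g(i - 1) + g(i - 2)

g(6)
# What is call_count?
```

Calls(i) = 1 + Calls(i-1) + Calls(i-2); Calls(0)=Calls(1)=1. For i=6 this gives 25.

Answer: 25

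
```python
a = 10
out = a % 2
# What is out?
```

Trace:
`a = 10` → a = 10
`out = a % 2` → out = 0
So out = 0

Answer: 0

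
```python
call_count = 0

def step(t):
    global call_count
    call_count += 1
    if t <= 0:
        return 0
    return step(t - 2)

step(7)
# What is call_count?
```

Linear recursion stepping by 2: 5 calls from t=7 down to ≤0.

Answer: 5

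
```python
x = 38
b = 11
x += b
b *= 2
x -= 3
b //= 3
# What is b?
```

Trace:
`x = 38` → x = 38
`b = 11` → b = 11
`x += b` → x = 49
`b *= 2` → b = 22
`x -= 3` → x = 46
`b //= 3` → b = 7
So b = 7

Answer: 7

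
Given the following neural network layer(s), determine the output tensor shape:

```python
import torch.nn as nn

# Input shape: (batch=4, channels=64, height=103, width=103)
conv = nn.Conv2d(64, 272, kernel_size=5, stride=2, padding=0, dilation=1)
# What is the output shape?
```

Input: (4, 64, 103, 103) -> Output: (4, 272, 50, 50)

Answer: (4, 272, 50, 50)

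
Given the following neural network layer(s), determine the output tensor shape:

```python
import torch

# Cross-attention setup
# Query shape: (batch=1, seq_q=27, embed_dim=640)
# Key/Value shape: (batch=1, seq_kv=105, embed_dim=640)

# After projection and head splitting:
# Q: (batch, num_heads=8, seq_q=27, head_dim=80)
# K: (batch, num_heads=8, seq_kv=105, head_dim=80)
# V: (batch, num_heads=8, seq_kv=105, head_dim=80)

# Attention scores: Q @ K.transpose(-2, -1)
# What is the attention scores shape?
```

Input: (1, 27, 640) -> Output: (1, 8, 27, 105)

Answer: (1, 8, 27, 105)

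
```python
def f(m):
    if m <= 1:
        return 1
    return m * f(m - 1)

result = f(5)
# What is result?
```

f(5) = 5 * 4 * 3 * 2 * 1 = 120

Answer: 120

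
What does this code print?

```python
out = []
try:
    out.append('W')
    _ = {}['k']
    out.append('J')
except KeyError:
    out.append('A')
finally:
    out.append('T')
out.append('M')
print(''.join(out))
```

Execution trace: 'W' (try body) → 'A' (except KeyError) → 'T' (finally) → 'M' (after the try/except). Output: WATM

Answer: WATM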